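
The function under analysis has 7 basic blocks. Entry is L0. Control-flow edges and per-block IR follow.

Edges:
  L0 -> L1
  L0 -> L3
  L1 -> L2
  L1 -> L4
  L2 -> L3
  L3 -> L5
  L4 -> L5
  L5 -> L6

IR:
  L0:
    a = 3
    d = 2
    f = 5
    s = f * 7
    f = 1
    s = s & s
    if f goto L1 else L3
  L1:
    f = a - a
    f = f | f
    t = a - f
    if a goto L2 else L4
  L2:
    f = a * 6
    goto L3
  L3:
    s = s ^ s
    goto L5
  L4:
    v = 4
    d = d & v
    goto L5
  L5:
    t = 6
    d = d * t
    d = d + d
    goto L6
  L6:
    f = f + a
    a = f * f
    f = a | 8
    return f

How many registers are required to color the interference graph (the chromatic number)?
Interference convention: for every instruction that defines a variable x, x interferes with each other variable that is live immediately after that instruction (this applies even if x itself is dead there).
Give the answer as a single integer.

def/use:
  L0: def={a,d,f,s} ue=∅
  L1: def={f,t} ue={a}
  L2: def={f} ue={a}
  L3: def={s} ue={s}
  L4: def={d,v} ue={d}
  L5: def={d,t} ue={d}
  L6: def={a,f} ue={a,f}

Backward fixpoint:
  L0 li=∅ lo={a,d,f,s}
  L1 li={a,d,s} lo={a,d,f,s}
  L2 li={a,d,s} lo={a,d,f,s}
  L3 li={a,d,f,s} lo={a,d,f}
  L4 li={a,d,f} lo={a,d,f}
  L5 li={a,d,f} lo={a,f}
  L6 li={a,f} lo=∅

Interference:
  a — {d,f,s,t,v}
  d — {a,f,s,t,v}
  f — {a,d,s,t,v}
  s — {a,d,f,t}
  t — {a,d,f,s}
  v — {a,d,f}

Registers:
  {a,d,f,s,t} pairwise interfere (5-clique) ⇒ χ ≥ 5
  5-colouring: c0={a}  c1={d}  c2={f}  c3={s,v}  c4={t}
  χ = 5

Answer: 5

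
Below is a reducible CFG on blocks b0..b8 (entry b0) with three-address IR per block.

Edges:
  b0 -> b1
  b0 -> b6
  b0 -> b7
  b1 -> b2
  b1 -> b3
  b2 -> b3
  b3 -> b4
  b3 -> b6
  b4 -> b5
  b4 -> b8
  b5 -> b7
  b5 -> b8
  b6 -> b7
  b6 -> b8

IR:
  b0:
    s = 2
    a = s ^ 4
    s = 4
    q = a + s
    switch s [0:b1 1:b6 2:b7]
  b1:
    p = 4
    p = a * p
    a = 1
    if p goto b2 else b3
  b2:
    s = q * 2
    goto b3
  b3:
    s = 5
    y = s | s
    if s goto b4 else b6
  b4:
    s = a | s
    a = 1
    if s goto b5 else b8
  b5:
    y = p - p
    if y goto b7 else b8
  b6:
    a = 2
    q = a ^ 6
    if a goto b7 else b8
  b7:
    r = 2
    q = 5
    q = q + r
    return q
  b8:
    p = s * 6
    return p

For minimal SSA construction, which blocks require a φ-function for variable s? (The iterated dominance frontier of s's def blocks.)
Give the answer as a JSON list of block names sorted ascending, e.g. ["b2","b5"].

Answer: ["b3", "b6", "b7", "b8"]

Working:
idom tree: b1←b0 b2←b1 b3←b1 b4←b3 b5←b4 b6←b0 b7←b0 b8←b0
Dom at joins:
  b3: preds {b1,b2}: {b0,b1} ∩ {b0,b1,b2} = {b0,b1}; idom=b1
  b6: preds {b0,b3}: {b0} ∩ {b0,b1,b3} = {b0}; idom=b0
  b7: preds {b0,b5,b6}: {b0} ∩ {b0,b1,b3,b4,b5} ∩ {b0,b6} = {b0}; idom=b0
  b8: preds {b4,b5,b6}: {b0,b1,b3,b4} ∩ {b0,b1,b3,b4,b5} ∩ {b0,b6} = {b0}; idom=b0

DF walk-up:
  b3←b1: walk · to b1
  b3←b2: walk b2 to b1
  b6←b0: walk · to b0
  b6←b3: walk b3→b1 to b0
  b7←b0: walk · to b0
  b7←b5: walk b5→b4→b3→b1 to b0
  b7←b6: walk b6 to b0
  b8←b4: walk b4→b3→b1 to b0
  b8←b5: walk b5→b4→b3→b1 to b0
  b8←b6: walk b6 to b0
  b0 → ∅
  b1 → {b6,b7,b8}
  b2 → {b3}
  b3 → {b6,b7,b8}
  b4 → {b7,b8}
  b5 → {b7,b8}
  b6 → {b7,b8}
  b7 → ∅
  b8 → ∅

φ for s: defs {b0,b2,b3,b4}
  DF⁺ = {b3,b6,b7,b8}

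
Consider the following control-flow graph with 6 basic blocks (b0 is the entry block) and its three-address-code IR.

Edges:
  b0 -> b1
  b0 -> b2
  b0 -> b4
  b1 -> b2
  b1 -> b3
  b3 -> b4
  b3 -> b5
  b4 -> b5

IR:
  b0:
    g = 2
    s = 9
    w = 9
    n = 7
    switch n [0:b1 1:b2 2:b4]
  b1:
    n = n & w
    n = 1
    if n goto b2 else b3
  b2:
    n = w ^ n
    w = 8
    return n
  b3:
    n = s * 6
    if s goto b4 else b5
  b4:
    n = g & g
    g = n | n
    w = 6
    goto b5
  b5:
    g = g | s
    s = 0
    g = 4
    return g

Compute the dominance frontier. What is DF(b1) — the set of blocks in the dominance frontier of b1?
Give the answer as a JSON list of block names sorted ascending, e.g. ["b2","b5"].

idom tree: b1←b0 b2←b0 b3←b1 b4←b0 b5←b0
Join-block Dom:
  b2: preds {b0,b1}: {b0} ∩ {b0,b1} = {b0}; idom=b0
  b4: preds {b0,b3}: {b0} ∩ {b0,b1,b3} = {b0}; idom=b0
  b5: preds {b3,b4}: {b0,b1,b3} ∩ {b0,b4} = {b0}; idom=b0

Frontier:
  join b2 pred b0: · stop@b0
  join b2 pred b1: b1 stop@b0
  join b4 pred b0: · stop@b0
  join b4 pred b3: b3→b1 stop@b0
  join b5 pred b3: b3→b1 stop@b0
  join b5 pred b4: b4 stop@b0
  DF(b0)=∅
  DF(b1)={b2,b4,b5}
  DF(b2)=∅
  DF(b3)={b4,b5}
  DF(b4)={b5}
  DF(b5)=∅

DF(b1) = ["b2", "b4", "b5"]

Answer: ["b2", "b4", "b5"]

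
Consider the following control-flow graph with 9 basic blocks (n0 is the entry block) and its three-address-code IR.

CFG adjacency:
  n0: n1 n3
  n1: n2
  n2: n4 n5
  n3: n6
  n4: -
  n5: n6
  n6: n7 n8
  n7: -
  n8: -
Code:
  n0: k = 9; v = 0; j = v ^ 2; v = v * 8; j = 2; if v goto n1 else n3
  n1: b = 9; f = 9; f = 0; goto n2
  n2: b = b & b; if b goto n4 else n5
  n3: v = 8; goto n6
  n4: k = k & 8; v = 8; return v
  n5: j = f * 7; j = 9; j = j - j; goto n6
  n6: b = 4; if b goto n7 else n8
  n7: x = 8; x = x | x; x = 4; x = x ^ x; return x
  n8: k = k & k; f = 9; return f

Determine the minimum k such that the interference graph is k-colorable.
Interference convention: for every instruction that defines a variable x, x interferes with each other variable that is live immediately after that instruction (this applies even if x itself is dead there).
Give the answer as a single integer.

Block summaries:
  n0 def {j,k,v} use ∅
  n1 def {b,f} use ∅
  n2 def {b} use {b}
  n3 def {v} use ∅
  n4 def {k,v} use {k}
  n5 def {j} use {f}
  n6 def {b} use ∅
  n7 def {x} use ∅
  n8 def {f,k} use {k}

Backward fixpoint:
  n0: in=∅ out={k}
  n1: in={k} out={b,f,k}
  n2: in={b,f,k} out={f,k}
  n3: in={k} out={k}
  n4: in={k} out=∅
  n5: in={f,k} out={k}
  n6: in={k} out={k}
  n7: in=∅ out=∅
  n8: in={k} out=∅

Interference:
  b: {f,k}
  f: {b,k}
  j: {k,v}
  k: {b,f,j,v}
  v: {j,k}
  x: ∅

Registers:
  {b,f,k} pairwise interfere (3-clique) ⇒ χ ≥ 3
  3-colouring: c0={k,x}  c1={b,j}  c2={f,v}
  χ = 3

Answer: 3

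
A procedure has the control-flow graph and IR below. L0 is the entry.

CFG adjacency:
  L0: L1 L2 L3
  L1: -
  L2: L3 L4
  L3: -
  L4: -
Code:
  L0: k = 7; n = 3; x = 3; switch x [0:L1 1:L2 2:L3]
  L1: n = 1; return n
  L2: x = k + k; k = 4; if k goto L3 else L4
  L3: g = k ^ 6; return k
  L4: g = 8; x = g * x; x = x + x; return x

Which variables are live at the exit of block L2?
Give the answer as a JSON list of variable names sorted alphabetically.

Per-block:
  L0 def {k,n,x} use ∅
  L1 def {n} use ∅
  L2 def {k,x} use {k}
  L3 def {g} use {k}
  L4 def {g,x} use {x}

Backward fixpoint:
  live L0: ∅→{k}
  live L1: ∅→∅
  live L2: {k}→{k,x}
  live L3: {k}→∅
  live L4: {x}→∅

live-out(L2) = ["k", "x"]

Answer: ["k", "x"]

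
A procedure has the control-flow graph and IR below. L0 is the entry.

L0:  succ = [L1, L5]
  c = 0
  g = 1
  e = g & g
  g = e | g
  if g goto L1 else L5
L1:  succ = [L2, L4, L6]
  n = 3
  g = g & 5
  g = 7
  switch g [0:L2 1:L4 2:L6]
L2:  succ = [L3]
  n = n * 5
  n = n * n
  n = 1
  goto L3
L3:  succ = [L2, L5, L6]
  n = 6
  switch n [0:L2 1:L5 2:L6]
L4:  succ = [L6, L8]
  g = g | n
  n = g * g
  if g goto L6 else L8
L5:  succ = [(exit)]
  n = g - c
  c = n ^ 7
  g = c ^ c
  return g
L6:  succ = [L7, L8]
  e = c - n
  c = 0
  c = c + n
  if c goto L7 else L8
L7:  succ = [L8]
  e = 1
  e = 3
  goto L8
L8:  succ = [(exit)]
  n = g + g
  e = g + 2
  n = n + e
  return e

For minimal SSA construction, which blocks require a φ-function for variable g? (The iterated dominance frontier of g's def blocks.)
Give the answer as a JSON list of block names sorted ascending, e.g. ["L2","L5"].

Answer: ["L5", "L6", "L8"]

Working:
idom tree: L1←L0 L2←L1 L3←L2 L4←L1 L5←L0 L6←L1 L7←L6 L8←L1
Dom at joins:
  L2: preds {L1,L3}: {L0,L1} ∩ {L0,L1,L2,L3} = {L0,L1}; idom=L1
  L5: preds {L0,L3}: {L0} ∩ {L0,L1,L2,L3} = {L0}; idom=L0
  L6: preds {L1,L3,L4}: {L0,L1} ∩ {L0,L1,L2,L3} ∩ {L0,L1,L4} = {L0,L1}; idom=L1
  L8: preds {L4,L6,L7}: {L0,L1,L4} ∩ {L0,L1,L6} ∩ {L0,L1,L6,L7} = {L0,L1}; idom=L1

Frontier:
  L2←L1: walk · to L1
  L2←L3: walk L3→L2 to L1
  L5←L0: walk · to L0
  L5←L3: walk L3→L2→L1 to L0
  L6←L1: walk · to L1
  L6←L3: walk L3→L2 to L1
  L6←L4: walk L4 to L1
  L8←L4: walk L4 to L1
  L8←L6: walk L6 to L1
  L8←L7: walk L7→L6 to L1
  L0 → ∅
  L1 → {L5}
  L2 → {L2,L5,L6}
  L3 → {L2,L5,L6}
  L4 → {L6,L8}
  L5 → ∅
  L6 → {L8}
  L7 → {L8}
  L8 → ∅

φ for g: defs {L0,L1,L4,L5}
  DF⁺ = {L5,L6,L8}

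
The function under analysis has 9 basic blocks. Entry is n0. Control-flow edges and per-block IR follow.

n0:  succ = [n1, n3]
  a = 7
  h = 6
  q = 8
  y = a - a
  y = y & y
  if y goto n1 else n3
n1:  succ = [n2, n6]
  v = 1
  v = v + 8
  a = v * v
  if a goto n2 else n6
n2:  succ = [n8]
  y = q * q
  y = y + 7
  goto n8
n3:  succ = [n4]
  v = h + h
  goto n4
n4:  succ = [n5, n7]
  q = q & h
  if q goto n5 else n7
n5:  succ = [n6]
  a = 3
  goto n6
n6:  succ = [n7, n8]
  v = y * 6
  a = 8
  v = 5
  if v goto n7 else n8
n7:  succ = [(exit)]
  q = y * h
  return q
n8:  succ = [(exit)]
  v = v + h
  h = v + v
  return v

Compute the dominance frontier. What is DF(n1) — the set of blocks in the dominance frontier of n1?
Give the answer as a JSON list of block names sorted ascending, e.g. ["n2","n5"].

idom tree: n1←n0 n2←n1 n3←n0 n4←n3 n5←n4 n6←n0 n7←n0 n8←n0
Dom∩ at merges:
  n6: preds {n1,n5}: {n0,n1} ∩ {n0,n3,n4,n5} = {n0}; idom=n0
  n7: preds {n4,n6}: {n0,n3,n4} ∩ {n0,n6} = {n0}; idom=n0
  n8: preds {n2,n6}: {n0,n1,n2} ∩ {n0,n6} = {n0}; idom=n0

DF derivation:
  n6←n1: walk n1 to n0
  n6←n5: walk n5→n4→n3 to n0
  n7←n4: walk n4→n3 to n0
  n7←n6: walk n6 to n0
  n8←n2: walk n2→n1 to n0
  n8←n6: walk n6 to n0
  DF(n0)=∅
  DF(n1)={n6,n8}
  DF(n2)={n8}
  DF(n3)={n6,n7}
  DF(n4)={n6,n7}
  DF(n5)={n6}
  DF(n6)={n7,n8}
  DF(n7)=∅
  DF(n8)=∅

DF(n1) = ["n6", "n8"]

Answer: ["n6", "n8"]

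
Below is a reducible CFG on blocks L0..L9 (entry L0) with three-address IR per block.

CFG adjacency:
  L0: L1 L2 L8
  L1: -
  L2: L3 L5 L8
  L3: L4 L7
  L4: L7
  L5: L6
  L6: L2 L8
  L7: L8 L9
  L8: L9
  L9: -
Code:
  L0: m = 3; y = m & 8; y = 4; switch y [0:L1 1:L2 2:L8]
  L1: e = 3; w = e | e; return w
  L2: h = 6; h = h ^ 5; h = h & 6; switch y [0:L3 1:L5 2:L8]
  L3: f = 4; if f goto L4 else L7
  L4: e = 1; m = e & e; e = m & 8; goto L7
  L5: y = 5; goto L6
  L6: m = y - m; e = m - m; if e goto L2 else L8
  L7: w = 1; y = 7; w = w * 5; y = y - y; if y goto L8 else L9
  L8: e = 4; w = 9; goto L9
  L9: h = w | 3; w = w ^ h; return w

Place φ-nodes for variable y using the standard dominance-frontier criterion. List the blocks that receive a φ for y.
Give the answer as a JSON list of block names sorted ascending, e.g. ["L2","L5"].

Answer: ["L2", "L8", "L9"]

Working:
idom tree: L1←L0 L2←L0 L3←L2 L4←L3 L5←L2 L6←L5 L7←L3 L8←L0 L9←L0
Dom at joins:
  L2: preds {L0,L6}: {L0} ∩ {L0,L2,L5,L6} = {L0}; idom=L0
  L7: preds {L3,L4}: {L0,L2,L3} ∩ {L0,L2,L3,L4} = {L0,L2,L3}; idom=L3
  L8: preds {L0,L2,L6,L7}: {L0} ∩ {L0,L2} ∩ {L0,L2,L5,L6} ∩ {L0,L2,L3,L7} = {L0}; idom=L0
  L9: preds {L7,L8}: {L0,L2,L3,L7} ∩ {L0,L8} = {L0}; idom=L0

DF derivation:
  join L2 pred L0: · stop@L0
  join L2 pred L6: L6→L5→L2 stop@L0
  join L7 pred L3: · stop@L3
  join L7 pred L4: L4 stop@L3
  join L8 pred L0: · stop@L0
  join L8 pred L2: L2 stop@L0
  join L8 pred L6: L6→L5→L2 stop@L0
  join L8 pred L7: L7→L3→L2 stop@L0
  join L9 pred L7: L7→L3→L2 stop@L0
  join L9 pred L8: L8 stop@L0
  L0 → ∅
  L1 → ∅
  L2 → {L2,L8,L9}
  L3 → {L8,L9}
  L4 → {L7}
  L5 → {L2,L8}
  L6 → {L2,L8}
  L7 → {L8,L9}
  L8 → {L9}
  L9 → ∅

φ for y: defs {L0,L5,L7}
  DF⁺ = {L2,L8,L9}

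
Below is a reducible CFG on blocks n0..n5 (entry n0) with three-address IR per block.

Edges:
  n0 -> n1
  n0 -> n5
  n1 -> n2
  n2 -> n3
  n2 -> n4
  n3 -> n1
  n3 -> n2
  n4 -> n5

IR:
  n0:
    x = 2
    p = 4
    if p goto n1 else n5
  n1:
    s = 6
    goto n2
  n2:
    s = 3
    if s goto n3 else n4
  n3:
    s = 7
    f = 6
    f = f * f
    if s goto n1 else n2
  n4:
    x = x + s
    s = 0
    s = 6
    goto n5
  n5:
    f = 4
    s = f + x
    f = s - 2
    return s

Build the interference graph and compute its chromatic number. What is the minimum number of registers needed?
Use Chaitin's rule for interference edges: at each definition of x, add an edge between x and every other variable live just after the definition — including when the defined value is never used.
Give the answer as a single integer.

Answer: 3

Derivation:
Per-block:
  n0 def {p,x} use ∅
  n1 def {s} use ∅
  n2 def {s} use ∅
  n3 def {f,s} use ∅
  n4 def {s,x} use {s,x}
  n5 def {f,s} use {x}

Live sets:
  live n0: ∅→{x}
  live n1: {x}→{x}
  live n2: {x}→{s,x}
  live n3: {x}→{x}
  live n4: {s,x}→{x}
  live n5: {x}→∅

Interfere edges:
  f↔{s,x}
  p↔{x}
  s↔{f,x}
  x↔{f,p,s}

Colouring:
  {f,s,x} pairwise interfere (3-clique) ⇒ χ ≥ 3
  3-colouring: R0={x}  R1={f,p}  R2={s}
  χ = 3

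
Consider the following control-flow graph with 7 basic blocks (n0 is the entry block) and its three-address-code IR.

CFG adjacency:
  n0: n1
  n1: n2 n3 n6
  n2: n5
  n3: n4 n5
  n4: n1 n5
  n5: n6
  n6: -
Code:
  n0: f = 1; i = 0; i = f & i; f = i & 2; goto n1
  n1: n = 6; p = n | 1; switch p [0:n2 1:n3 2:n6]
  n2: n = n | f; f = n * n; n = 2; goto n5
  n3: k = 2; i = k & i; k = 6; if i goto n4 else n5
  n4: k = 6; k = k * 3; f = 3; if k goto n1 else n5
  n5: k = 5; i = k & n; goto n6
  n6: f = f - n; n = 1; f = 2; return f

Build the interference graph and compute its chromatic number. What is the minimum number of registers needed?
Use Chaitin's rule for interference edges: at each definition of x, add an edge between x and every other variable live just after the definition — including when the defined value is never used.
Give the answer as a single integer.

Answer: 4

Derivation:
Block summaries:
  n0: {f,i} / ∅
  n1: {n,p} / ∅
  n2: {f,n} / {f,n}
  n3: {i,k} / {i}
  n4: {f,k} / ∅
  n5: {i,k} / {n}
  n6: {f,n} / {f,n}

Liveness:
  live n0: ∅→{f,i}
  live n1: {f,i}→{f,i,n}
  live n2: {f,n}→{f,n}
  live n3: {f,i,n}→{f,i,n}
  live n4: {i,n}→{f,i,n}
  live n5: {f,n}→{f,n}
  live n6: {f,n}→∅

Interference:
  f — {i,k,n,p}
  i — {f,k,n,p}
  k — {f,i,n}
  n — {f,i,k,p}
  p — {f,i,n}

Chromatic number:
  lower bound: {f,i,k,n} mutually conflict ⇒ χ ≥ 4
  4-colouring: c0={f}  c1={i}  c2={n}  c3={k,p}
  χ = 4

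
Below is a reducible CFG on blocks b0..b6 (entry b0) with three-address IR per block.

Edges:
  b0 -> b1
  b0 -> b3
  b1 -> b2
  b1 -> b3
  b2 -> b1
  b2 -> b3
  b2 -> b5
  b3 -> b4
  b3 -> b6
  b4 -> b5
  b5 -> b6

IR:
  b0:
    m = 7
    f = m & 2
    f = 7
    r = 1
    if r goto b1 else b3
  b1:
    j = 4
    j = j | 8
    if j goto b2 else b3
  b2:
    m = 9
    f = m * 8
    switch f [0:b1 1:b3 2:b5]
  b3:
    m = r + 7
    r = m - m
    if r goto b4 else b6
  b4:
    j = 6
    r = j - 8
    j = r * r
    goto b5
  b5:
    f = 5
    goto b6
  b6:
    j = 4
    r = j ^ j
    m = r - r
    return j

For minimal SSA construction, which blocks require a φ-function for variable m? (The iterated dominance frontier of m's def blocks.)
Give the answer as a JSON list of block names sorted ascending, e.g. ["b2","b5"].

Answer: ["b1", "b3", "b5", "b6"]

Derivation:
idom tree: b1←b0 b2←b1 b3←b0 b4←b3 b5←b0 b6←b0
Dom∩ at merges:
  b1: preds {b0,b2}: {b0} ∩ {b0,b1,b2} = {b0}; idom=b0
  b3: preds {b0,b1,b2}: {b0} ∩ {b0,b1} ∩ {b0,b1,b2} = {b0}; idom=b0
  b5: preds {b2,b4}: {b0,b1,b2} ∩ {b0,b3,b4} = {b0}; idom=b0
  b6: preds {b3,b5}: {b0,b3} ∩ {b0,b5} = {b0}; idom=b0

DF derivation:
  b1←b0: walk · to b0
  b1←b2: walk b2→b1 to b0
  b3←b0: walk · to b0
  b3←b1: walk b1 to b0
  b3←b2: walk b2→b1 to b0
  b5←b2: walk b2→b1 to b0
  b5←b4: walk b4→b3 to b0
  b6←b3: walk b3 to b0
  b6←b5: walk b5 to b0
  DF(b0)=∅
  DF(b1)={b1,b3,b5}
  DF(b2)={b1,b3,b5}
  DF(b3)={b5,b6}
  DF(b4)={b5}
  DF(b5)={b6}
  DF(b6)=∅

φ for m: defs {b0,b2,b3,b6}
  DF⁺ = {b1,b3,b5,b6}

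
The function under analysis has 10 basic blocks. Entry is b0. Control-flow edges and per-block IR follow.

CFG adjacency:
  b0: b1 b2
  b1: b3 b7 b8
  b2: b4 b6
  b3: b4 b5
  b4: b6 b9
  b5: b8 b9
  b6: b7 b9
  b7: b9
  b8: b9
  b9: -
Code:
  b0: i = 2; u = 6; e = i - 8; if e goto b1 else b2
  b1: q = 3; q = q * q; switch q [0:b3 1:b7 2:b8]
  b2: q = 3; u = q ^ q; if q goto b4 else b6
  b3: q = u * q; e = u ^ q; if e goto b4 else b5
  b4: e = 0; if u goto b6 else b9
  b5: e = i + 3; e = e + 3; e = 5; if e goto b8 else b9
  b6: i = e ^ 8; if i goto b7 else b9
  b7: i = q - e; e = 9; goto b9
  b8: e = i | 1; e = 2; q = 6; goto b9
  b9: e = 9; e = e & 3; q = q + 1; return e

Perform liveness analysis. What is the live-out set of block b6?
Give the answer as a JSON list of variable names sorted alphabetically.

Per-block:
  b0: {e,i,u} / ∅
  b1: {q} / ∅
  b2: {q,u} / ∅
  b3: {e,q} / {q,u}
  b4: {e} / {u}
  b5: {e} / {i}
  b6: {i} / {e}
  b7: {e,i} / {e,q}
  b8: {e,q} / {i}
  b9: {e,q} / {q}

Backward fixpoint:
  b0 li=∅ lo={e,i,u}
  b1 li={e,i,u} lo={e,i,q,u}
  b2 li={e} lo={e,q,u}
  b3 li={i,q,u} lo={i,q,u}
  b4 li={q,u} lo={e,q}
  b5 li={i,q} lo={i,q}
  b6 li={e,q} lo={e,q}
  b7 li={e,q} lo={q}
  b8 li={i} lo={q}
  b9 li={q} lo=∅

live-out(b6) = ["e", "q"]

Answer: ["e", "q"]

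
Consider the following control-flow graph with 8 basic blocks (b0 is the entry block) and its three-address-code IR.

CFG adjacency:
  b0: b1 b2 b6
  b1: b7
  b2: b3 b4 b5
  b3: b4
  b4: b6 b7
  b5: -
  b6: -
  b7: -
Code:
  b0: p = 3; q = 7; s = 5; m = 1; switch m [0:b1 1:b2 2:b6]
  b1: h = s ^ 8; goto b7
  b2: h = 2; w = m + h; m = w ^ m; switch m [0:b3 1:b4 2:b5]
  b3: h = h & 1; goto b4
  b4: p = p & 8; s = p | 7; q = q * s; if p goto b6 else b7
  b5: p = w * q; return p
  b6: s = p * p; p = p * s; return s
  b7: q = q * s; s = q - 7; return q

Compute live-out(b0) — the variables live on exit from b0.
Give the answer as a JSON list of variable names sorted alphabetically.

Answer: ["m", "p", "q", "s"]

Working:
def/use:
  b0: def={m,p,q,s} ue=∅
  b1: def={h} ue={s}
  b2: def={h,m,w} ue={m}
  b3: def={h} ue={h}
  b4: def={p,q,s} ue={p,q}
  b5: def={p} ue={q,w}
  b6: def={p,s} ue={p}
  b7: def={q,s} ue={q,s}

Backward fixpoint:
  live b0: ∅→{m,p,q,s}
  live b1: {q,s}→{q,s}
  live b2: {m,p,q}→{h,p,q,w}
  live b3: {h,p,q}→{p,q}
  live b4: {p,q}→{p,q,s}
  live b5: {q,w}→∅
  live b6: {p}→∅
  live b7: {q,s}→∅

live-out(b0) = ["m", "p", "q", "s"]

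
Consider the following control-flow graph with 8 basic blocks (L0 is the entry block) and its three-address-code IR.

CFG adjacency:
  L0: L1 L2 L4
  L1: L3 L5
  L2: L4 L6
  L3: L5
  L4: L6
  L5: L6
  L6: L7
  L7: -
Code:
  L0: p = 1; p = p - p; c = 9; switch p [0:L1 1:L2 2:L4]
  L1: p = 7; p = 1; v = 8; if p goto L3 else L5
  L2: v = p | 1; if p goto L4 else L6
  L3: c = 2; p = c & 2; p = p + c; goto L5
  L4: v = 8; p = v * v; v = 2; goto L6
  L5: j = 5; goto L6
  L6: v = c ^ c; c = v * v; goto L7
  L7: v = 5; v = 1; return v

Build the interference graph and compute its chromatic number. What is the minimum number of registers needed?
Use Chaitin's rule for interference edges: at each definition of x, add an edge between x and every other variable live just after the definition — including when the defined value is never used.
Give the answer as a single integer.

Per-block:
  L0 def {c,p} use ∅
  L1 def {p,v} use ∅
  L2 def {v} use {p}
  L3 def {c,p} use ∅
  L4 def {p,v} use ∅
  L5 def {j} use ∅
  L6 def {c,v} use {c}
  L7 def {v} use ∅

Backward fixpoint:
  L0 li=∅ lo={c,p}
  L1 li={c} lo={c}
  L2 li={c,p} lo={c}
  L3 li=∅ lo={c}
  L4 li={c} lo={c}
  L5 li={c} lo={c}
  L6 li={c} lo=∅
  L7 li=∅ lo=∅

Interference:
  c — {j,p,v}
  j — {c}
  p — {c,v}
  v — {c,p}

Registers:
  lower bound: {c,p,v} mutually conflict ⇒ χ ≥ 3
  assign c→R0 j→R1 p→R1 v→R2 — no edge inside a register ⇒ χ ≤ 3
  χ = 3

Answer: 3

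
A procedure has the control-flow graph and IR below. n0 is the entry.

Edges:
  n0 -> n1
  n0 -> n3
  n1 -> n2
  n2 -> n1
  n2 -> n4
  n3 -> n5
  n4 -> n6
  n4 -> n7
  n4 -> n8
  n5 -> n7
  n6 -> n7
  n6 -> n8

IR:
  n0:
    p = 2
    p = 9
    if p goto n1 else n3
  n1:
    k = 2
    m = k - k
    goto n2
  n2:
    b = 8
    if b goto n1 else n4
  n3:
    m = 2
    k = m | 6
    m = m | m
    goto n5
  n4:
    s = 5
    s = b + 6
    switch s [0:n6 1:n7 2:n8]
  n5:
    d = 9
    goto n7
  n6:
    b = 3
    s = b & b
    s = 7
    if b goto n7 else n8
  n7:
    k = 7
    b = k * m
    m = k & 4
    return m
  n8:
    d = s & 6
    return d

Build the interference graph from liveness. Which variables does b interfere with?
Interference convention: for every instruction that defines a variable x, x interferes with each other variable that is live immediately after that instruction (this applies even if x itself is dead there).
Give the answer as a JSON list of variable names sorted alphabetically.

Block summaries:
  n0: def={p} ue=∅
  n1: def={k,m} ue=∅
  n2: def={b} ue=∅
  n3: def={k,m} ue=∅
  n4: def={s} ue={b}
  n5: def={d} ue=∅
  n6: def={b,s} ue=∅
  n7: def={b,k,m} ue={m}
  n8: def={d} ue={s}

Liveness:
  n0 li=∅ lo=∅
  n1 li=∅ lo={m}
  n2 li={m} lo={b,m}
  n3 li=∅ lo={m}
  n4 li={b,m} lo={m,s}
  n5 li={m} lo={m}
  n6 li={m} lo={m,s}
  n7 li={m} lo=∅
  n8 li={s} lo=∅

Interfere edges:
  b — {k,m,s}
  d — {m}
  k — {b,m}
  m — {b,d,k,s}
  p — ∅
  s — {b,m}

N(b) = ["k", "m", "s"]

Answer: ["k", "m", "s"]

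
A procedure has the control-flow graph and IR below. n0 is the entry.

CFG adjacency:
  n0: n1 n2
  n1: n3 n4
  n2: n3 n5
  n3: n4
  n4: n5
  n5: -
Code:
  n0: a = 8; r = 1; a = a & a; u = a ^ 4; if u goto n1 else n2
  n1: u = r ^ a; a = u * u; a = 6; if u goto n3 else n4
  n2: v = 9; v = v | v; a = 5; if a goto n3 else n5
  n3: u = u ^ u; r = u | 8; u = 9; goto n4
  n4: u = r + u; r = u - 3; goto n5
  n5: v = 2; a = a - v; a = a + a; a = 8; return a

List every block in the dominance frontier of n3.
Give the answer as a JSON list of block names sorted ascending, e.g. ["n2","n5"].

idom tree: n1←n0 n2←n0 n3←n0 n4←n0 n5←n0
Dom at joins:
  n3: preds {n1,n2}: {n0,n1} ∩ {n0,n2} = {n0}; idom=n0
  n4: preds {n1,n3}: {n0,n1} ∩ {n0,n3} = {n0}; idom=n0
  n5: preds {n2,n4}: {n0,n2} ∩ {n0,n4} = {n0}; idom=n0

DF walk-up:
  join n3 pred n1: n1 stop@n0
  join n3 pred n2: n2 stop@n0
  join n4 pred n1: n1 stop@n0
  join n4 pred n3: n3 stop@n0
  join n5 pred n2: n2 stop@n0
  join n5 pred n4: n4 stop@n0
  DF(n0)=∅
  DF(n1)={n3,n4}
  DF(n2)={n3,n5}
  DF(n3)={n4}
  DF(n4)={n5}
  DF(n5)=∅

DF(n3) = ["n4"]

Answer: ["n4"]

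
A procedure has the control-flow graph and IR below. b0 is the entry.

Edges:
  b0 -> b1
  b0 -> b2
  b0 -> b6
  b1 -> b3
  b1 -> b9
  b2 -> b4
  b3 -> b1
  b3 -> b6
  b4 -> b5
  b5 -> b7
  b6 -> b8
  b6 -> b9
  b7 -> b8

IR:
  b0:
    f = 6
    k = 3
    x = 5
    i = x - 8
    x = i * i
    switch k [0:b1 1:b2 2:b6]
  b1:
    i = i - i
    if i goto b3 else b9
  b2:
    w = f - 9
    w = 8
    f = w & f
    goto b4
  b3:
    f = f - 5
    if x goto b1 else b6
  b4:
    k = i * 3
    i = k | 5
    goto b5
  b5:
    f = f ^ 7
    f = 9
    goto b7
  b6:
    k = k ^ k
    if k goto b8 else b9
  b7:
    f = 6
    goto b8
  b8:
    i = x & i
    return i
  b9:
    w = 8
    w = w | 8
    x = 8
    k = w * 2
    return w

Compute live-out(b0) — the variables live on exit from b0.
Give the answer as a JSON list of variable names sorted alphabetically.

Answer: ["f", "i", "k", "x"]

Analysis:
Per-block:
  b0: def={f,i,k,x} ue=∅
  b1: def={i} ue={i}
  b2: def={f,w} ue={f}
  b3: def={f} ue={f,x}
  b4: def={i,k} ue={i}
  b5: def={f} ue={f}
  b6: def={k} ue={k}
  b7: def={f} ue=∅
  b8: def={i} ue={i,x}
  b9: def={k,w,x} ue=∅

Backward fixpoint:
  b0 li=∅ lo={f,i,k,x}
  b1 li={f,i,k,x} lo={f,i,k,x}
  b2 li={f,i,x} lo={f,i,x}
  b3 li={f,i,k,x} lo={f,i,k,x}
  b4 li={f,i,x} lo={f,i,x}
  b5 li={f,i,x} lo={i,x}
  b6 li={i,k,x} lo={i,x}
  b7 li={i,x} lo={i,x}
  b8 li={i,x} lo=∅
  b9 li=∅ lo=∅

live-out(b0) = ["f", "i", "k", "x"]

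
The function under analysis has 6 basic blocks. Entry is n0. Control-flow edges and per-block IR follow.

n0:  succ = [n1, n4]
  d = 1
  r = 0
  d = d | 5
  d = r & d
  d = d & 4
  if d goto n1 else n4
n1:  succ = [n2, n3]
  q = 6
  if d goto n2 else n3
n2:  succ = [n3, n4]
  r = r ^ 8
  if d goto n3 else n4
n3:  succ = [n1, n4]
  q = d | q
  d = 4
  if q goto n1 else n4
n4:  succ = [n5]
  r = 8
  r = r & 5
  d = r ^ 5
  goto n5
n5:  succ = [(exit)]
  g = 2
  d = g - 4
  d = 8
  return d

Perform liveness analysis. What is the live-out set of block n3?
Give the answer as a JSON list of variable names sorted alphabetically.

def/use:
  n0: {d,r} / ∅
  n1: {q} / {d}
  n2: {r} / {d,r}
  n3: {d,q} / {d,q}
  n4: {d,r} / ∅
  n5: {d,g} / ∅

Liveness:
  n0 li=∅ lo={d,r}
  n1 li={d,r} lo={d,q,r}
  n2 li={d,q,r} lo={d,q,r}
  n3 li={d,q,r} lo={d,r}
  n4 li=∅ lo=∅
  n5 li=∅ lo=∅

live-out(n3) = ["d", "r"]

Answer: ["d", "r"]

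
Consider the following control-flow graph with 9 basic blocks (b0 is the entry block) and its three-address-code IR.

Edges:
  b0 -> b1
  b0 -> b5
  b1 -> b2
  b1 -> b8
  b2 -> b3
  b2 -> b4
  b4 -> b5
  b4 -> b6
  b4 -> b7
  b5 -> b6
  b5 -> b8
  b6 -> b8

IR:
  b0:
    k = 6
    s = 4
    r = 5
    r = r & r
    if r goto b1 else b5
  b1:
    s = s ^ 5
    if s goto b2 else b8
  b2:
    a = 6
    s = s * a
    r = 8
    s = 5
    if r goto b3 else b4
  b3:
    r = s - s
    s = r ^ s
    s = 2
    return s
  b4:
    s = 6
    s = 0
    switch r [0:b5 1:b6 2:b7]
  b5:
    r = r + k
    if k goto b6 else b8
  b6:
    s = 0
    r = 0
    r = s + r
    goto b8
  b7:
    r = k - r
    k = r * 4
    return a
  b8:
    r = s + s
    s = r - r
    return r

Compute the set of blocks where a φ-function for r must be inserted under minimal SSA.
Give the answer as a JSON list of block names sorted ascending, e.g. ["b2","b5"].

Answer: ["b5", "b6", "b8"]

Working:
idom tree: b1←b0 b2←b1 b3←b2 b4←b2 b5←b0 b6←b0 b7←b4 b8←b0
Join-block Dom:
  b5: preds {b0,b4}: {b0} ∩ {b0,b1,b2,b4} = {b0}; idom=b0
  b6: preds {b4,b5}: {b0,b1,b2,b4} ∩ {b0,b5} = {b0}; idom=b0
  b8: preds {b1,b5,b6}: {b0,b1} ∩ {b0,b5} ∩ {b0,b6} = {b0}; idom=b0

DF walk-up:
  join b5 pred b0: · stop@b0
  join b5 pred b4: b4→b2→b1 stop@b0
  join b6 pred b4: b4→b2→b1 stop@b0
  join b6 pred b5: b5 stop@b0
  join b8 pred b1: b1 stop@b0
  join b8 pred b5: b5 stop@b0
  join b8 pred b6: b6 stop@b0
  b0 → ∅
  b1 → {b5,b6,b8}
  b2 → {b5,b6}
  b3 → ∅
  b4 → {b5,b6}
  b5 → {b6,b8}
  b6 → {b8}
  b7 → ∅
  b8 → ∅

φ for r: defs {b0,b2,b3,b5,b6,b7,b8}
  DF⁺ = {b5,b6,b8}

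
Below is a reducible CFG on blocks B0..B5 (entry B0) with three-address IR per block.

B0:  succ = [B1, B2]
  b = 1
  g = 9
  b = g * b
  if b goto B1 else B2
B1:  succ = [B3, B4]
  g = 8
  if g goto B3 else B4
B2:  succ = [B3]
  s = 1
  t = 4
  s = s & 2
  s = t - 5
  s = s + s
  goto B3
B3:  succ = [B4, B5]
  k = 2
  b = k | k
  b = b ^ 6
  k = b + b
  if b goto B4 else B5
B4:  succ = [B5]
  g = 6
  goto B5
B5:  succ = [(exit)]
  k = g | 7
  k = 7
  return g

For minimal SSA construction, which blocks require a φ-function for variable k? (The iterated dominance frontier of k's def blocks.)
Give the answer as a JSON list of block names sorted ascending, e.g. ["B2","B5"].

Answer: ["B4", "B5"]

Derivation:
idom tree: B1←B0 B2←B0 B3←B0 B4←B0 B5←B0
Join-block Dom:
  B3: preds {B1,B2}: {B0,B1} ∩ {B0,B2} = {B0}; idom=B0
  B4: preds {B1,B3}: {B0,B1} ∩ {B0,B3} = {B0}; idom=B0
  B5: preds {B3,B4}: {B0,B3} ∩ {B0,B4} = {B0}; idom=B0

Frontier:
  B3←B1: walk B1 to B0
  B3←B2: walk B2 to B0
  B4←B1: walk B1 to B0
  B4←B3: walk B3 to B0
  B5←B3: walk B3 to B0
  B5←B4: walk B4 to B0
  B0: DF=∅
  B1: DF={B3,B4}
  B2: DF={B3}
  B3: DF={B4,B5}
  B4: DF={B5}
  B5: DF=∅

φ for k: defs {B3,B5}
  DF⁺ = {B4,B5}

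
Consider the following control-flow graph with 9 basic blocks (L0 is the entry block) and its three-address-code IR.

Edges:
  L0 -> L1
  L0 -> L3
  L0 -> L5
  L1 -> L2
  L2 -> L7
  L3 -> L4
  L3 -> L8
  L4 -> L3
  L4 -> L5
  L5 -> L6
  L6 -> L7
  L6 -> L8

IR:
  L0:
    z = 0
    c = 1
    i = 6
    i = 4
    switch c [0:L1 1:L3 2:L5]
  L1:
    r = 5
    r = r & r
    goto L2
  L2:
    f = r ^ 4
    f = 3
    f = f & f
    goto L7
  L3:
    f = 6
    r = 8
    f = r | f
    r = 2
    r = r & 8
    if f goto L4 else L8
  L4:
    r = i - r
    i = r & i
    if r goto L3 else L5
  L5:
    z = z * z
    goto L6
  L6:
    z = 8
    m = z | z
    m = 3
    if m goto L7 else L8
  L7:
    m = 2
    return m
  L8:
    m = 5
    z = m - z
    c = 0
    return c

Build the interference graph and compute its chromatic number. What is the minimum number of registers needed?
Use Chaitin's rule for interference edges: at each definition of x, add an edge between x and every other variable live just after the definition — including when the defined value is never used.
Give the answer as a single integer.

Block summaries:
  L0 def {c,i,z} use ∅
  L1 def {r} use ∅
  L2 def {f} use {r}
  L3 def {f,r} use ∅
  L4 def {i,r} use {i,r}
  L5 def {z} use {z}
  L6 def {m,z} use ∅
  L7 def {m} use ∅
  L8 def {c,m,z} use {z}

Liveness:
  live L0: ∅→{i,z}
  live L1: ∅→{r}
  live L2: {r}→∅
  live L3: {i,z}→{i,r,z}
  live L4: {i,r,z}→{i,z}
  live L5: {z}→∅
  live L6: ∅→{z}
  live L7: ∅→∅
  live L8: {z}→∅

Interference:
  c — {i,z}
  f — {i,r,z}
  i — {c,f,r,z}
  m — {z}
  r — {f,i,z}
  z — {c,f,i,m,r}

Colouring:
  lower bound: {f,i,r,z} mutually conflict ⇒ χ ≥ 4
  assign c→R2 f→R2 i→R1 m→R1 r→R3 z→R0 — no edge inside a register ⇒ χ ≤ 4
  χ = 4

Answer: 4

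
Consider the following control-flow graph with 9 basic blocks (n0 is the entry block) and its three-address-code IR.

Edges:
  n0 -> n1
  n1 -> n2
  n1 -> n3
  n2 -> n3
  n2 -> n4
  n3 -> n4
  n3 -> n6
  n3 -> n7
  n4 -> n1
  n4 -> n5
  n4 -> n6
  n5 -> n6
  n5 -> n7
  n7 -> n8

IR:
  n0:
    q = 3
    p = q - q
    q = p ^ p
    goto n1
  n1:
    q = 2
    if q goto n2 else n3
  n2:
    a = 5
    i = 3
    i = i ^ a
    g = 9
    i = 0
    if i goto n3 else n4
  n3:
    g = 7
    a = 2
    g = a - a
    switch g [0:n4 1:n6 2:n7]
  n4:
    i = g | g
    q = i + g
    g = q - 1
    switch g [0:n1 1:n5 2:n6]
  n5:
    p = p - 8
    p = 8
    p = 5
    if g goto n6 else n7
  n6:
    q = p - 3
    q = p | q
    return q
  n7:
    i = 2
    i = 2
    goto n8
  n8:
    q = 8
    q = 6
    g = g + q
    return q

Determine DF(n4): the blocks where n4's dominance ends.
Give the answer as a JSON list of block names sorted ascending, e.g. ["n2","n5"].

Answer: ["n1", "n6", "n7"]

Derivation:
idom tree: n1←n0 n2←n1 n3←n1 n4←n1 n5←n4 n6←n1 n7←n1 n8←n7
Dom at joins:
  n1: preds {n0,n4}: {n0} ∩ {n0,n1,n4} = {n0}; idom=n0
  n3: preds {n1,n2}: {n0,n1} ∩ {n0,n1,n2} = {n0,n1}; idom=n1
  n4: preds {n2,n3}: {n0,n1,n2} ∩ {n0,n1,n3} = {n0,n1}; idom=n1
  n6: preds {n3,n4,n5}: {n0,n1,n3} ∩ {n0,n1,n4} ∩ {n0,n1,n4,n5} = {n0,n1}; idom=n1
  n7: preds {n3,n5}: {n0,n1,n3} ∩ {n0,n1,n4,n5} = {n0,n1}; idom=n1

DF walk-up:
  n1←n0: walk · to n0
  n1←n4: walk n4→n1 to n0
  n3←n1: walk · to n1
  n3←n2: walk n2 to n1
  n4←n2: walk n2 to n1
  n4←n3: walk n3 to n1
  n6←n3: walk n3 to n1
  n6←n4: walk n4 to n1
  n6←n5: walk n5→n4 to n1
  n7←n3: walk n3 to n1
  n7←n5: walk n5→n4 to n1
  n0: DF=∅
  n1: DF={n1}
  n2: DF={n3,n4}
  n3: DF={n4,n6,n7}
  n4: DF={n1,n6,n7}
  n5: DF={n6,n7}
  n6: DF=∅
  n7: DF=∅
  n8: DF=∅

DF(n4) = ["n1", "n6", "n7"]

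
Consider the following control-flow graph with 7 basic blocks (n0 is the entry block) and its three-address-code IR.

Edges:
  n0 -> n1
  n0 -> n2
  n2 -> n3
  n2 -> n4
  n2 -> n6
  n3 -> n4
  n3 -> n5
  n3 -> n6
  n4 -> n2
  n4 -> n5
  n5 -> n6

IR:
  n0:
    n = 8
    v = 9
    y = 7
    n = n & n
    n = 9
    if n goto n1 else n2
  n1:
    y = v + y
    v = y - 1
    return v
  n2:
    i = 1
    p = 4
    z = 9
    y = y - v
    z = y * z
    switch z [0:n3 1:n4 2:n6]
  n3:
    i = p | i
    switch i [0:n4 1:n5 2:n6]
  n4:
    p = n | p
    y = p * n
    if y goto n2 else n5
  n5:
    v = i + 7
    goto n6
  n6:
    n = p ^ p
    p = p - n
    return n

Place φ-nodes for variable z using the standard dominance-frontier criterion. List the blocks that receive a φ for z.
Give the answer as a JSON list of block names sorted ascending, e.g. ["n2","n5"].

idom tree: n1←n0 n2←n0 n3←n2 n4←n2 n5←n2 n6←n2
Dom∩ at merges:
  n2: preds {n0,n4}: {n0} ∩ {n0,n2,n4} = {n0}; idom=n0
  n4: preds {n2,n3}: {n0,n2} ∩ {n0,n2,n3} = {n0,n2}; idom=n2
  n5: preds {n3,n4}: {n0,n2,n3} ∩ {n0,n2,n4} = {n0,n2}; idom=n2
  n6: preds {n2,n3,n5}: {n0,n2} ∩ {n0,n2,n3} ∩ {n0,n2,n5} = {n0,n2}; idom=n2

DF derivation:
  n2←n0: walk · to n0
  n2←n4: walk n4→n2 to n0
  n4←n2: walk · to n2
  n4←n3: walk n3 to n2
  n5←n3: walk n3 to n2
  n5←n4: walk n4 to n2
  n6←n2: walk · to n2
  n6←n3: walk n3 to n2
  n6←n5: walk n5 to n2
  DF(n0)=∅
  DF(n1)=∅
  DF(n2)={n2}
  DF(n3)={n4,n5,n6}
  DF(n4)={n2,n5}
  DF(n5)={n6}
  DF(n6)=∅

φ for z: defs {n2}
  DF⁺ = {n2}

Answer: ["n2"]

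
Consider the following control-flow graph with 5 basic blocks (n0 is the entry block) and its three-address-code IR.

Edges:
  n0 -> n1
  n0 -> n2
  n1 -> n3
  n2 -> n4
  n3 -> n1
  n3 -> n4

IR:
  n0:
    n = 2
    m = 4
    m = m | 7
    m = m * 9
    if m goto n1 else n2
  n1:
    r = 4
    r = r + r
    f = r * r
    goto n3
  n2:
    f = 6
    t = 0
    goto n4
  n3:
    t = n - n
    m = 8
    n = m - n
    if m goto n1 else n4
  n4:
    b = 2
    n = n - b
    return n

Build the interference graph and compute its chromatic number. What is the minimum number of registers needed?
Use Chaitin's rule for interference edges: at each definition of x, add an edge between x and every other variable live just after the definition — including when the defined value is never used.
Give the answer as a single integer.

Block summaries:
  n0 def {m,n} use ∅
  n1 def {f,r} use ∅
  n2 def {f,t} use ∅
  n3 def {m,n,t} use {n}
  n4 def {b,n} use {n}

Live sets:
  live n0: ∅→{n}
  live n1: {n}→{n}
  live n2: {n}→{n}
  live n3: {n}→{n}
  live n4: {n}→∅

Interfere edges:
  b↔{n}
  f↔{n}
  m↔{n}
  n↔{b,f,m,r,t}
  r↔{n}
  t↔{n}

Chromatic number:
  clique {b,n} ⇒ need ≥ 2
  assign b→R1 f→R1 m→R1 n→R0 r→R1 t→R1 — no edge inside a register ⇒ χ ≤ 2
  χ = 2

Answer: 2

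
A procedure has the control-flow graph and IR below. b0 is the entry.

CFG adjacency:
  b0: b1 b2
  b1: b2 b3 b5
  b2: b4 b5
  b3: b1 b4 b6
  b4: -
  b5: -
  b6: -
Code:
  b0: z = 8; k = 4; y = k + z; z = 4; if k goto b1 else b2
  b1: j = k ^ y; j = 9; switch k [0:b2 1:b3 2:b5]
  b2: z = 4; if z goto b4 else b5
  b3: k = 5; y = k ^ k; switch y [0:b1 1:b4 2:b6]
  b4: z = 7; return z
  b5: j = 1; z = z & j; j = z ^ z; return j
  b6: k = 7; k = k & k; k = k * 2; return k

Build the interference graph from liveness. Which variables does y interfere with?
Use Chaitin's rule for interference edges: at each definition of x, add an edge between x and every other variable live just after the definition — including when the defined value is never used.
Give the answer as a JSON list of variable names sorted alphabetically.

Block summaries:
  b0 def {k,y,z} use ∅
  b1 def {j} use {k,y}
  b2 def {z} use ∅
  b3 def {k,y} use ∅
  b4 def {z} use ∅
  b5 def {j,z} use {z}
  b6 def {k} use ∅

Live sets:
  b0: in=∅ out={k,y,z}
  b1: in={k,y,z} out={z}
  b2: in=∅ out={z}
  b3: in={z} out={k,y,z}
  b4: in=∅ out=∅
  b5: in={z} out=∅
  b6: in=∅ out=∅

Interfere edges:
  j↔{k,z}
  k↔{j,y,z}
  y↔{k,z}
  z↔{j,k,y}

N(y) = ["k", "z"]

Answer: ["k", "z"]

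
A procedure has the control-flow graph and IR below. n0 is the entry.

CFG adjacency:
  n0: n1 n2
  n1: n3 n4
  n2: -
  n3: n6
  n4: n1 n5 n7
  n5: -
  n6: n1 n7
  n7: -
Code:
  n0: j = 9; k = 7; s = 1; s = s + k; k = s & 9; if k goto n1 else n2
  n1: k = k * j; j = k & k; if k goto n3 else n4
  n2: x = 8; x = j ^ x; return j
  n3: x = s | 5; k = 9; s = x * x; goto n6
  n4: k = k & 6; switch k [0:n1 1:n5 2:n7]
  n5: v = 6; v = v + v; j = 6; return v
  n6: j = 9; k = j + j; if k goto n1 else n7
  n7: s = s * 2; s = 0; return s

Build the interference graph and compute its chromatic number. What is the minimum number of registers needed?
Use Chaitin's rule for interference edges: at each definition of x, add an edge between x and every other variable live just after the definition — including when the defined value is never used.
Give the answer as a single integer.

def/use:
  n0: def={j,k,s} ue=∅
  n1: def={j,k} ue={j,k}
  n2: def={x} ue={j}
  n3: def={k,s,x} ue={s}
  n4: def={k} ue={k}
  n5: def={j,v} ue=∅
  n6: def={j,k} ue=∅
  n7: def={s} ue={s}

Liveness:
  live n0: ∅→{j,k,s}
  live n1: {j,k,s}→{j,k,s}
  live n2: {j}→∅
  live n3: {s}→{s}
  live n4: {j,k,s}→{j,k,s}
  live n5: ∅→∅
  live n6: {s}→{j,k,s}
  live n7: {s}→∅

Conflict graph:
  j↔{k,s,v,x}
  k↔{j,s,x}
  s↔{j,k}
  v↔{j}
  x↔{j,k}

Colouring:
  clique {j,k,s} ⇒ need ≥ 3
  3-colouring: c0={j}  c1={k,v}  c2={s,x}
  χ = 3

Answer: 3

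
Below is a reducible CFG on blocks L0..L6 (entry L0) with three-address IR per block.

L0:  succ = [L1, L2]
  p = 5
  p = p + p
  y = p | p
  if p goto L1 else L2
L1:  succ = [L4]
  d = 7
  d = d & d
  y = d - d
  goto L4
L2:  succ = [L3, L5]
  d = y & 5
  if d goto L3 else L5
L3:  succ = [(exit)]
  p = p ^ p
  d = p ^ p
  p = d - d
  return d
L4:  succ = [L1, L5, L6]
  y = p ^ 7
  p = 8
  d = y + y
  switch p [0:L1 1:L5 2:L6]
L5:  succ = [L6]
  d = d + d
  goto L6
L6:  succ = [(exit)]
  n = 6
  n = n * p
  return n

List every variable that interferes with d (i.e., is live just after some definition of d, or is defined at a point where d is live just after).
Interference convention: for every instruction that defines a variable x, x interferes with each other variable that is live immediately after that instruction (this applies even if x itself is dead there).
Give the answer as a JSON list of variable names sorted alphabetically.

Block summaries:
  L0: def={p,y} ue=∅
  L1: def={d,y} ue=∅
  L2: def={d} ue={y}
  L3: def={d,p} ue={p}
  L4: def={d,p,y} ue={p}
  L5: def={d} ue={d}
  L6: def={n} ue={p}

Liveness:
  L0 li=∅ lo={p,y}
  L1 li={p} lo={p}
  L2 li={p,y} lo={d,p}
  L3 li={p} lo=∅
  L4 li={p} lo={d,p}
  L5 li={d,p} lo={p}
  L6 li={p} lo=∅

Interference:
  d↔{p}
  n↔{p}
  p↔{d,n,y}
  y↔{p}

N(d) = ["p"]

Answer: ["p"]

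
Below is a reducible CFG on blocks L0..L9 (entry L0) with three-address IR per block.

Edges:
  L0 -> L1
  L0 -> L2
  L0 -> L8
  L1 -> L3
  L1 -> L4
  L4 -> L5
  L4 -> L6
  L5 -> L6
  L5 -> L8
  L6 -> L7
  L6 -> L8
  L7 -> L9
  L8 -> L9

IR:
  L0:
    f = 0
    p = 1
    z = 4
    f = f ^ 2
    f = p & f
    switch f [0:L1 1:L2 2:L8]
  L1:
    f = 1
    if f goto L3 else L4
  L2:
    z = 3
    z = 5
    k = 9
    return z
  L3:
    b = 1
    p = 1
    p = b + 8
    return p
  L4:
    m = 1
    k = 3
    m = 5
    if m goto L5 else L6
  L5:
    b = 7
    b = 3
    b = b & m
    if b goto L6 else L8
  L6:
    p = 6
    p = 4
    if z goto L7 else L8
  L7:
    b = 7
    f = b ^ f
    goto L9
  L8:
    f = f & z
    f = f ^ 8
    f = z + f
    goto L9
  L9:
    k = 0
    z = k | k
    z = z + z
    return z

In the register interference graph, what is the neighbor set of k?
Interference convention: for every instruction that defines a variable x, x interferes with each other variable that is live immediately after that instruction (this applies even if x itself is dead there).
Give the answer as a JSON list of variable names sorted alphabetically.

Per-block:
  L0 def {f,p,z} use ∅
  L1 def {f} use ∅
  L2 def {k,z} use ∅
  L3 def {b,p} use ∅
  L4 def {k,m} use ∅
  L5 def {b} use {m}
  L6 def {p} use {z}
  L7 def {b,f} use {f}
  L8 def {f} use {f,z}
  L9 def {k,z} use ∅

Live sets:
  live L0: ∅→{f,z}
  live L1: {z}→{f,z}
  live L2: ∅→∅
  live L3: ∅→∅
  live L4: {f,z}→{f,m,z}
  live L5: {f,m,z}→{f,z}
  live L6: {f,z}→{f,z}
  live L7: {f}→∅
  live L8: {f,z}→∅
  live L9: ∅→∅

Interference:
  b — {f,m,p,z}
  f — {b,k,m,p,z}
  k — {f,z}
  m — {b,f,z}
  p — {b,f,z}
  z — {b,f,k,m,p}

N(k) = ["f", "z"]

Answer: ["f", "z"]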